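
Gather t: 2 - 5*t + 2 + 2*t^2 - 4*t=2*t^2 - 9*t + 4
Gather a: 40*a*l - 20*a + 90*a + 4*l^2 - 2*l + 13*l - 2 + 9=a*(40*l + 70) + 4*l^2 + 11*l + 7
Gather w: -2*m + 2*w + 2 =-2*m + 2*w + 2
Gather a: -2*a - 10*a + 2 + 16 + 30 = 48 - 12*a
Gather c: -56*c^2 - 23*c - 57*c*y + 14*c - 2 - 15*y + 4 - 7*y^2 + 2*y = -56*c^2 + c*(-57*y - 9) - 7*y^2 - 13*y + 2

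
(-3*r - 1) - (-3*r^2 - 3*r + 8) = 3*r^2 - 9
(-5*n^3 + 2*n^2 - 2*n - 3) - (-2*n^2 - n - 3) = -5*n^3 + 4*n^2 - n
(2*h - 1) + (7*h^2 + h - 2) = 7*h^2 + 3*h - 3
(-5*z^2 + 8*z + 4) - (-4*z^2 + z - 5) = -z^2 + 7*z + 9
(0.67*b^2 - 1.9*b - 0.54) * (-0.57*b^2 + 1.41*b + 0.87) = -0.3819*b^4 + 2.0277*b^3 - 1.7883*b^2 - 2.4144*b - 0.4698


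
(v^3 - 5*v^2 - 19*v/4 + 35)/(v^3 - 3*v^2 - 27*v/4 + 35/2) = (v - 4)/(v - 2)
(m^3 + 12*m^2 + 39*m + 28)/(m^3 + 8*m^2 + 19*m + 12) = (m + 7)/(m + 3)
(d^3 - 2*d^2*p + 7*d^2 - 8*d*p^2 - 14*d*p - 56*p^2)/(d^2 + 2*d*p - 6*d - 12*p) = (d^2 - 4*d*p + 7*d - 28*p)/(d - 6)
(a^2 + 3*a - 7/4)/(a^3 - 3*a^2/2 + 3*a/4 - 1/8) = 2*(2*a + 7)/(4*a^2 - 4*a + 1)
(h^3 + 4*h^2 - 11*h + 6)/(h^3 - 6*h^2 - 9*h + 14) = (h^2 + 5*h - 6)/(h^2 - 5*h - 14)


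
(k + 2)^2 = k^2 + 4*k + 4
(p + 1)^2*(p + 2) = p^3 + 4*p^2 + 5*p + 2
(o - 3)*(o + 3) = o^2 - 9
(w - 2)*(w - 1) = w^2 - 3*w + 2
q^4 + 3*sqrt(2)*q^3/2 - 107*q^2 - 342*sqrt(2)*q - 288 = (q - 8*sqrt(2))*(q + sqrt(2)/2)*(q + 3*sqrt(2))*(q + 6*sqrt(2))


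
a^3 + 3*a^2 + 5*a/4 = a*(a + 1/2)*(a + 5/2)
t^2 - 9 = (t - 3)*(t + 3)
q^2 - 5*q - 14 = (q - 7)*(q + 2)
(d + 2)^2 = d^2 + 4*d + 4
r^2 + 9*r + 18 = (r + 3)*(r + 6)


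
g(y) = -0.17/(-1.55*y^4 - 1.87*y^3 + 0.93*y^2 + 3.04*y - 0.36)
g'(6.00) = -0.00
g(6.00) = 0.00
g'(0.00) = 3.99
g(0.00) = 0.47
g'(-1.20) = 0.08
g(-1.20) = 0.06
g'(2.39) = -0.00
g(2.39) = 0.00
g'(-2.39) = 0.01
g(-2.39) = 0.01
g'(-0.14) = 0.78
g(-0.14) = 0.22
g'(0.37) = 0.76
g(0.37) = -0.22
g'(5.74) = -0.00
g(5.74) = 0.00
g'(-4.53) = 0.00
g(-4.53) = 0.00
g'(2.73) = -0.00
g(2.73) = 0.00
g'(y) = -0.17*(6.2*y^3 + 5.61*y^2 - 1.86*y - 3.04)/(-1.55*y^4 - 1.87*y^3 + 0.93*y^2 + 3.04*y - 0.36)^2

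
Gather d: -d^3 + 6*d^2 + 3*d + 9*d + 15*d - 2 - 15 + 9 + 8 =-d^3 + 6*d^2 + 27*d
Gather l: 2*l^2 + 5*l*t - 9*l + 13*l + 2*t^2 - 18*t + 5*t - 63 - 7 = 2*l^2 + l*(5*t + 4) + 2*t^2 - 13*t - 70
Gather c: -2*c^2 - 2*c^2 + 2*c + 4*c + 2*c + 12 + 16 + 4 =-4*c^2 + 8*c + 32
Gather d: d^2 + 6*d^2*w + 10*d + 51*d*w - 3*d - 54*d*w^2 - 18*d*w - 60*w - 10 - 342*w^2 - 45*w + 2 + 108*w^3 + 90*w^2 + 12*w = d^2*(6*w + 1) + d*(-54*w^2 + 33*w + 7) + 108*w^3 - 252*w^2 - 93*w - 8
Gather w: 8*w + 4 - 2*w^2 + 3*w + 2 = -2*w^2 + 11*w + 6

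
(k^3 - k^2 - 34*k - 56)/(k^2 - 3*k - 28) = k + 2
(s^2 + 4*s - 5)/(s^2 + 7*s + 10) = (s - 1)/(s + 2)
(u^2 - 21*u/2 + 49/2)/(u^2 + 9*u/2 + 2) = (2*u^2 - 21*u + 49)/(2*u^2 + 9*u + 4)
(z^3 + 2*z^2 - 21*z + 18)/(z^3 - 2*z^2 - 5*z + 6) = (z + 6)/(z + 2)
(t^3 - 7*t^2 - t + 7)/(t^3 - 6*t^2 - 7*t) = (t - 1)/t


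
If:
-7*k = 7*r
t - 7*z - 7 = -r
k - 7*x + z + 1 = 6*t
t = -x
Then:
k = -4*z - 4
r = 4*z + 4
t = 3*z + 3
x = -3*z - 3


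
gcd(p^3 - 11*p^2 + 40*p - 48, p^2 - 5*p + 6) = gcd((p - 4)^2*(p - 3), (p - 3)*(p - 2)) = p - 3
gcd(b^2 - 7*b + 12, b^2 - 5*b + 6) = b - 3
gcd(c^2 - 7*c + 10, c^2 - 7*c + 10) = c^2 - 7*c + 10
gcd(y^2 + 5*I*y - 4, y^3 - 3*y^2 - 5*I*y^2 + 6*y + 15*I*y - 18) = y + I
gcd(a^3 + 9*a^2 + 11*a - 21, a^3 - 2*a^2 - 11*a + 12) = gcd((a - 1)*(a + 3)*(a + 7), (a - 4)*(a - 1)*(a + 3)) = a^2 + 2*a - 3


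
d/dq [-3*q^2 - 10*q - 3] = -6*q - 10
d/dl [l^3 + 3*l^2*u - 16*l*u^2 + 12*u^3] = 3*l^2 + 6*l*u - 16*u^2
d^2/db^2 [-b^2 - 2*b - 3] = -2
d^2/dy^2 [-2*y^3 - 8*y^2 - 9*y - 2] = -12*y - 16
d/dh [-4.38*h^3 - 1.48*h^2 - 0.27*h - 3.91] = -13.14*h^2 - 2.96*h - 0.27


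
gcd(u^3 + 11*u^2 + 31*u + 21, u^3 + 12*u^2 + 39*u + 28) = u^2 + 8*u + 7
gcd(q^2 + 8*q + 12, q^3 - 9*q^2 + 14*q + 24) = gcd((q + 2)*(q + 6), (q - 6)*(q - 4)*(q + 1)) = 1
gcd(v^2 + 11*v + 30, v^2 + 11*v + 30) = v^2 + 11*v + 30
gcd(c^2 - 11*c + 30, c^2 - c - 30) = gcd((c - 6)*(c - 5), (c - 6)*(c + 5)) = c - 6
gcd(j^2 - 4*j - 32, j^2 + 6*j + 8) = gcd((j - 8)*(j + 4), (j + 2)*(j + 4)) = j + 4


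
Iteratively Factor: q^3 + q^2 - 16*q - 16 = (q + 1)*(q^2 - 16) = (q - 4)*(q + 1)*(q + 4)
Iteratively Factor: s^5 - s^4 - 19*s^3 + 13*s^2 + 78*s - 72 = (s + 3)*(s^4 - 4*s^3 - 7*s^2 + 34*s - 24) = (s + 3)^2*(s^3 - 7*s^2 + 14*s - 8) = (s - 1)*(s + 3)^2*(s^2 - 6*s + 8) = (s - 2)*(s - 1)*(s + 3)^2*(s - 4)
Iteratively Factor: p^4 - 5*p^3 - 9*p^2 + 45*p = (p - 5)*(p^3 - 9*p) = (p - 5)*(p - 3)*(p^2 + 3*p) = p*(p - 5)*(p - 3)*(p + 3)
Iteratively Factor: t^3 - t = (t)*(t^2 - 1) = t*(t - 1)*(t + 1)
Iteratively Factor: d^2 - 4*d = (d - 4)*(d)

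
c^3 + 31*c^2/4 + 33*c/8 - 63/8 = (c - 3/4)*(c + 3/2)*(c + 7)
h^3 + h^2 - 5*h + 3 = (h - 1)^2*(h + 3)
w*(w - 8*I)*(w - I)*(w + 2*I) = w^4 - 7*I*w^3 + 10*w^2 - 16*I*w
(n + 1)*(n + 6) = n^2 + 7*n + 6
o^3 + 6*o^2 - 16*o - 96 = (o - 4)*(o + 4)*(o + 6)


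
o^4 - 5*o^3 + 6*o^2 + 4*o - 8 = (o - 2)^3*(o + 1)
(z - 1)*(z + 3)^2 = z^3 + 5*z^2 + 3*z - 9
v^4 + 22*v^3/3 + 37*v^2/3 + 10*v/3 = v*(v + 1/3)*(v + 2)*(v + 5)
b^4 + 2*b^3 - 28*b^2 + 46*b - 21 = (b - 3)*(b - 1)^2*(b + 7)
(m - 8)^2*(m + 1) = m^3 - 15*m^2 + 48*m + 64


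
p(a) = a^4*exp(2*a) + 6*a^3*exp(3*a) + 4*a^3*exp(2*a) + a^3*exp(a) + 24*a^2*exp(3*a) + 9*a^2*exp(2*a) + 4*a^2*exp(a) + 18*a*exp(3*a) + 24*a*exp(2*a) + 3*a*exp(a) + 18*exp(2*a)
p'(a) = 2*a^4*exp(2*a) + 18*a^3*exp(3*a) + 12*a^3*exp(2*a) + a^3*exp(a) + 90*a^2*exp(3*a) + 30*a^2*exp(2*a) + 7*a^2*exp(a) + 102*a*exp(3*a) + 66*a*exp(2*a) + 11*a*exp(a) + 18*exp(3*a) + 60*exp(2*a) + 3*exp(a)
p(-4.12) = -0.21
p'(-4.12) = 0.12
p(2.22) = 190671.69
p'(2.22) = 736697.99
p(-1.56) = 0.03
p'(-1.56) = -0.27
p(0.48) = 150.41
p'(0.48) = 655.94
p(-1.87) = 0.10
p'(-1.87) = -0.15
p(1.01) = 1459.83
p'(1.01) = 6144.37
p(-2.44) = 0.11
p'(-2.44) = 0.12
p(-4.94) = -0.26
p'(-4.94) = 0.00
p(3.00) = 3647212.78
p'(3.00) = 13538603.54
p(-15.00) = 0.00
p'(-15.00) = 0.00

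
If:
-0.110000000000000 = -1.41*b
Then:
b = 0.08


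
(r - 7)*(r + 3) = r^2 - 4*r - 21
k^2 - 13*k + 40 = (k - 8)*(k - 5)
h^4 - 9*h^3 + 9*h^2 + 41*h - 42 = (h - 7)*(h - 3)*(h - 1)*(h + 2)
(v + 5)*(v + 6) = v^2 + 11*v + 30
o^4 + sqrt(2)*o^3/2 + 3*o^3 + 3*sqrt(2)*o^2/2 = o^2*(o + 3)*(o + sqrt(2)/2)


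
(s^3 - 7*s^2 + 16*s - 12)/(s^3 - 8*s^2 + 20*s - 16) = (s - 3)/(s - 4)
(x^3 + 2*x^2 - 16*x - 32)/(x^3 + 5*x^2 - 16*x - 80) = (x + 2)/(x + 5)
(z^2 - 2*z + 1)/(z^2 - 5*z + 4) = (z - 1)/(z - 4)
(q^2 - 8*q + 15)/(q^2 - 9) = (q - 5)/(q + 3)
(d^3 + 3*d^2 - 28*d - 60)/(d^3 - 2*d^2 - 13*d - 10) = (d + 6)/(d + 1)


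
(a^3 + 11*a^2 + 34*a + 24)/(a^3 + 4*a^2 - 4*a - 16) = (a^2 + 7*a + 6)/(a^2 - 4)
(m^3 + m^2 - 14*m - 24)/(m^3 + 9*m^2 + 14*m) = (m^2 - m - 12)/(m*(m + 7))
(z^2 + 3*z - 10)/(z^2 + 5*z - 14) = (z + 5)/(z + 7)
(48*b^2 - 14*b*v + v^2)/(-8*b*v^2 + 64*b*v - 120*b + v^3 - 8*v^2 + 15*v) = (-6*b + v)/(v^2 - 8*v + 15)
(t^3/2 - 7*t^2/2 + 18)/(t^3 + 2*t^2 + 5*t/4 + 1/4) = 2*(t^3 - 7*t^2 + 36)/(4*t^3 + 8*t^2 + 5*t + 1)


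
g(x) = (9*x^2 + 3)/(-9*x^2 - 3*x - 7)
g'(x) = 18*x/(-9*x^2 - 3*x - 7) + (18*x + 3)*(9*x^2 + 3)/(-9*x^2 - 3*x - 7)^2 = 9*(-3*x^2 - 8*x + 1)/(81*x^4 + 54*x^3 + 135*x^2 + 42*x + 49)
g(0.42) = -0.47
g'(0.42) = -0.27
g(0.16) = -0.42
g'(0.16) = -0.05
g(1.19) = -0.68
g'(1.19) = -0.21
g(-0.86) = -0.87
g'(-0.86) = 0.42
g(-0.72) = -0.81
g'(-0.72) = 0.52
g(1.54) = -0.74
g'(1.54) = -0.15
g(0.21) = -0.42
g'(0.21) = -0.11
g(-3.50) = -1.06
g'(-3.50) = -0.01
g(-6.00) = -1.04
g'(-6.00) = -0.00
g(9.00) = -0.96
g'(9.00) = 0.00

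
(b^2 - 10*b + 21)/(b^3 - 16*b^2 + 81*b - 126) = 1/(b - 6)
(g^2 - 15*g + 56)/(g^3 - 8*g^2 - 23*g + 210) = (g - 8)/(g^2 - g - 30)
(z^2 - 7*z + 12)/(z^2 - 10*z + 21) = (z - 4)/(z - 7)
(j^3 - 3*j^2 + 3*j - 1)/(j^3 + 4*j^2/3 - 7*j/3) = 3*(j^2 - 2*j + 1)/(j*(3*j + 7))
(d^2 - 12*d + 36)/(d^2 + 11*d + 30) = (d^2 - 12*d + 36)/(d^2 + 11*d + 30)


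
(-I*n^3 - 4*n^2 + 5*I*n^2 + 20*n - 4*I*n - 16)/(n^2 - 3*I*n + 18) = (-I*n^3 + n^2*(-4 + 5*I) + 4*n*(5 - I) - 16)/(n^2 - 3*I*n + 18)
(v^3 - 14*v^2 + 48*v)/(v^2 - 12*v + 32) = v*(v - 6)/(v - 4)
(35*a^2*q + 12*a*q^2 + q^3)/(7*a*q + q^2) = 5*a + q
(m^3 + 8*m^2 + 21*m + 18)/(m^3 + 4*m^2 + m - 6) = (m + 3)/(m - 1)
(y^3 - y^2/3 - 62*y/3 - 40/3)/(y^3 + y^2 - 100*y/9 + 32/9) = 3*(3*y^2 - 13*y - 10)/(9*y^2 - 27*y + 8)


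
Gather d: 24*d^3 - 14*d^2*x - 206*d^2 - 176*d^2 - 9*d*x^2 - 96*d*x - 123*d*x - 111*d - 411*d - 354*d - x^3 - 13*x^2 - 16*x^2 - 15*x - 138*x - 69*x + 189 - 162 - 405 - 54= 24*d^3 + d^2*(-14*x - 382) + d*(-9*x^2 - 219*x - 876) - x^3 - 29*x^2 - 222*x - 432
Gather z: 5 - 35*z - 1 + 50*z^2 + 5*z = 50*z^2 - 30*z + 4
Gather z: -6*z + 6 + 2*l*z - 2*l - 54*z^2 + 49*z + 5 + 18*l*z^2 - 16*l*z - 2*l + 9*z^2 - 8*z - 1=-4*l + z^2*(18*l - 45) + z*(35 - 14*l) + 10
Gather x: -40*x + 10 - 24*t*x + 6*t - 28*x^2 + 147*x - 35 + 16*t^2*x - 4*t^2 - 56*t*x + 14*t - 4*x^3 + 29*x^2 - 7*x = -4*t^2 + 20*t - 4*x^3 + x^2 + x*(16*t^2 - 80*t + 100) - 25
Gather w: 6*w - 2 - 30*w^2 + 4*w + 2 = -30*w^2 + 10*w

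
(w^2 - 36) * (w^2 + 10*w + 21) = w^4 + 10*w^3 - 15*w^2 - 360*w - 756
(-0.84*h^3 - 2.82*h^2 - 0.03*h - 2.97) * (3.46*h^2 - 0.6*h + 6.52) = -2.9064*h^5 - 9.2532*h^4 - 3.8886*h^3 - 28.6446*h^2 + 1.5864*h - 19.3644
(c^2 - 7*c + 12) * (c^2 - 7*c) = c^4 - 14*c^3 + 61*c^2 - 84*c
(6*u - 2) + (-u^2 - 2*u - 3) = -u^2 + 4*u - 5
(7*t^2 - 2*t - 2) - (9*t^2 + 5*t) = -2*t^2 - 7*t - 2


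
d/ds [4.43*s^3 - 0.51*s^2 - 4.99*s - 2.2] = 13.29*s^2 - 1.02*s - 4.99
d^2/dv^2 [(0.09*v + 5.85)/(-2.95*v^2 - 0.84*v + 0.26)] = (-(0.09*v + 5.85)*(5.9*v + 0.84)*(11.8*v + 1.68) + (1.593*v + 34.6662)*(2.95*v^2 + 0.84*v - 0.26))/(2.95*v^2 + 0.84*v - 0.26)^3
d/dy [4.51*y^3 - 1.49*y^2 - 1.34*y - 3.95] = 13.53*y^2 - 2.98*y - 1.34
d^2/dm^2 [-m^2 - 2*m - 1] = -2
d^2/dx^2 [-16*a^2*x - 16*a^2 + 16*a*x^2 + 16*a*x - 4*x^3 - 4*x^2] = 32*a - 24*x - 8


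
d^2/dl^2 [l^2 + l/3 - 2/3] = 2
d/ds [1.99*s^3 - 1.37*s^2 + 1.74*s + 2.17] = 5.97*s^2 - 2.74*s + 1.74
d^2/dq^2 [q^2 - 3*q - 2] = 2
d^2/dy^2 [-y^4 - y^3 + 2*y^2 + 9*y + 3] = -12*y^2 - 6*y + 4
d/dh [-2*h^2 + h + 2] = 1 - 4*h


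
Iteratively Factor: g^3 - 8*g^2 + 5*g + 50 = (g - 5)*(g^2 - 3*g - 10) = (g - 5)^2*(g + 2)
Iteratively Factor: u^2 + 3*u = (u)*(u + 3)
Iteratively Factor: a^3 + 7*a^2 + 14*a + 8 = (a + 1)*(a^2 + 6*a + 8) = (a + 1)*(a + 4)*(a + 2)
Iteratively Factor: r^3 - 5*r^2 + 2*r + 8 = (r - 4)*(r^2 - r - 2) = (r - 4)*(r + 1)*(r - 2)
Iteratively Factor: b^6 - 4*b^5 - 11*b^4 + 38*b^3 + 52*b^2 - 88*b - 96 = (b - 2)*(b^5 - 2*b^4 - 15*b^3 + 8*b^2 + 68*b + 48) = (b - 2)*(b + 1)*(b^4 - 3*b^3 - 12*b^2 + 20*b + 48) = (b - 3)*(b - 2)*(b + 1)*(b^3 - 12*b - 16) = (b - 3)*(b - 2)*(b + 1)*(b + 2)*(b^2 - 2*b - 8) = (b - 3)*(b - 2)*(b + 1)*(b + 2)^2*(b - 4)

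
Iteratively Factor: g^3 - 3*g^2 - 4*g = (g)*(g^2 - 3*g - 4) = g*(g + 1)*(g - 4)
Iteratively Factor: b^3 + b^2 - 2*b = (b + 2)*(b^2 - b) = (b - 1)*(b + 2)*(b)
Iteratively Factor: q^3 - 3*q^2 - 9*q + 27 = (q - 3)*(q^2 - 9) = (q - 3)*(q + 3)*(q - 3)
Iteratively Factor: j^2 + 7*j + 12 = (j + 3)*(j + 4)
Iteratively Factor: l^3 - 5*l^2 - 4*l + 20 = (l - 5)*(l^2 - 4) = (l - 5)*(l + 2)*(l - 2)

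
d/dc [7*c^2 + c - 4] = 14*c + 1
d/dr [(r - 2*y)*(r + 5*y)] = 2*r + 3*y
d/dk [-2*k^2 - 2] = -4*k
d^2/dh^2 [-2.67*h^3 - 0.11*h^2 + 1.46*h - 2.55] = -16.02*h - 0.22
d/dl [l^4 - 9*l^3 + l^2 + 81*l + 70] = 4*l^3 - 27*l^2 + 2*l + 81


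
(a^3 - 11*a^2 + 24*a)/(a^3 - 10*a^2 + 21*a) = (a - 8)/(a - 7)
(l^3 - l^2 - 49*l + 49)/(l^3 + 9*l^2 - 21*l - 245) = (l^2 - 8*l + 7)/(l^2 + 2*l - 35)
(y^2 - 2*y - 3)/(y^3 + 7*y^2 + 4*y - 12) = (y^2 - 2*y - 3)/(y^3 + 7*y^2 + 4*y - 12)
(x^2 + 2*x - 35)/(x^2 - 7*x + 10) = (x + 7)/(x - 2)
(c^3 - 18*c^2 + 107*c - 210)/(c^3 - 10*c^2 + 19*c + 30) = (c - 7)/(c + 1)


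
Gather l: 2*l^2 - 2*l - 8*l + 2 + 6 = 2*l^2 - 10*l + 8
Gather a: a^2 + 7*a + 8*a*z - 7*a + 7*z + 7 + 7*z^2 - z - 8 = a^2 + 8*a*z + 7*z^2 + 6*z - 1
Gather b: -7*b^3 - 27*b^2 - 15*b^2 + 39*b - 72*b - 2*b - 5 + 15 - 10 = -7*b^3 - 42*b^2 - 35*b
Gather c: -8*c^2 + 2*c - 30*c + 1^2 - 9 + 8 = -8*c^2 - 28*c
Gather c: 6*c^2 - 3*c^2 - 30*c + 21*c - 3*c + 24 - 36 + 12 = 3*c^2 - 12*c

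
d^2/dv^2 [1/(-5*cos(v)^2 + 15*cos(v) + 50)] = (-4*sin(v)^4 + 51*sin(v)^2 + 75*cos(v)/4 + 9*cos(3*v)/4 - 9)/(5*(sin(v)^2 + 3*cos(v) + 9)^3)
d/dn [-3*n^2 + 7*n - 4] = 7 - 6*n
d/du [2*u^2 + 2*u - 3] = 4*u + 2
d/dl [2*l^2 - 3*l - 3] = 4*l - 3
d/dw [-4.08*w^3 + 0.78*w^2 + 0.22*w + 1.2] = -12.24*w^2 + 1.56*w + 0.22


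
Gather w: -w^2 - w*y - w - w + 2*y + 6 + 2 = -w^2 + w*(-y - 2) + 2*y + 8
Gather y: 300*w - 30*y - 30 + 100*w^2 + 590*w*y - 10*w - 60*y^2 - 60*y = 100*w^2 + 290*w - 60*y^2 + y*(590*w - 90) - 30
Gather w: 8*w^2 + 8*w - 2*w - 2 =8*w^2 + 6*w - 2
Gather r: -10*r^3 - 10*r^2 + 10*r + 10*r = -10*r^3 - 10*r^2 + 20*r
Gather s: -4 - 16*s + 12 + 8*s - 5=3 - 8*s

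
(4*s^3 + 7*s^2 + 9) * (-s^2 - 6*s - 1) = -4*s^5 - 31*s^4 - 46*s^3 - 16*s^2 - 54*s - 9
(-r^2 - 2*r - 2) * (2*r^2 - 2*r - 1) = -2*r^4 - 2*r^3 + r^2 + 6*r + 2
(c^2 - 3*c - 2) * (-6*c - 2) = -6*c^3 + 16*c^2 + 18*c + 4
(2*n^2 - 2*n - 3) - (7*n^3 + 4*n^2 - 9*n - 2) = -7*n^3 - 2*n^2 + 7*n - 1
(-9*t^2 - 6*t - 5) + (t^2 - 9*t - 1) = -8*t^2 - 15*t - 6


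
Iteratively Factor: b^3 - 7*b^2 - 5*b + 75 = (b - 5)*(b^2 - 2*b - 15) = (b - 5)*(b + 3)*(b - 5)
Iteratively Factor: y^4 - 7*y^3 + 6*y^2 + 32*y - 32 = (y + 2)*(y^3 - 9*y^2 + 24*y - 16) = (y - 4)*(y + 2)*(y^2 - 5*y + 4) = (y - 4)*(y - 1)*(y + 2)*(y - 4)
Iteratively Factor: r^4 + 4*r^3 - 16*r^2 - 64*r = (r)*(r^3 + 4*r^2 - 16*r - 64) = r*(r + 4)*(r^2 - 16) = r*(r + 4)^2*(r - 4)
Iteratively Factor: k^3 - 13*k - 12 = (k + 3)*(k^2 - 3*k - 4) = (k - 4)*(k + 3)*(k + 1)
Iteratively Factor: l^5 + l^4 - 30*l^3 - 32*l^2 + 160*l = (l - 5)*(l^4 + 6*l^3 - 32*l) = l*(l - 5)*(l^3 + 6*l^2 - 32) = l*(l - 5)*(l + 4)*(l^2 + 2*l - 8) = l*(l - 5)*(l - 2)*(l + 4)*(l + 4)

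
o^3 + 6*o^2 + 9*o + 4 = (o + 1)^2*(o + 4)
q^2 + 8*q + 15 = (q + 3)*(q + 5)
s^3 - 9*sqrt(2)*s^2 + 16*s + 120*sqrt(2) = (s - 6*sqrt(2))*(s - 5*sqrt(2))*(s + 2*sqrt(2))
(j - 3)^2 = j^2 - 6*j + 9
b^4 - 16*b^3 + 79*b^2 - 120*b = b*(b - 8)*(b - 5)*(b - 3)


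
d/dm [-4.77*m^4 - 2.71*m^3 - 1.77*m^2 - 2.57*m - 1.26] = -19.08*m^3 - 8.13*m^2 - 3.54*m - 2.57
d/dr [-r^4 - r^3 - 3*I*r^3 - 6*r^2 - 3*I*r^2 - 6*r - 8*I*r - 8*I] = -4*r^3 - 3*r^2*(1 + 3*I) - 6*r*(2 + I) - 6 - 8*I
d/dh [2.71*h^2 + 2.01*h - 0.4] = 5.42*h + 2.01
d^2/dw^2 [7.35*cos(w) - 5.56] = -7.35*cos(w)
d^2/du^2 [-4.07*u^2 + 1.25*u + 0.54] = -8.14000000000000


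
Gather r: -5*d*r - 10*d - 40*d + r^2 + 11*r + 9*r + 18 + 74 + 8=-50*d + r^2 + r*(20 - 5*d) + 100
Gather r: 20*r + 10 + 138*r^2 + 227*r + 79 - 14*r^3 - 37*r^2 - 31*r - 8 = -14*r^3 + 101*r^2 + 216*r + 81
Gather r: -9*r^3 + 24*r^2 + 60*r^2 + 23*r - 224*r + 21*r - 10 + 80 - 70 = -9*r^3 + 84*r^2 - 180*r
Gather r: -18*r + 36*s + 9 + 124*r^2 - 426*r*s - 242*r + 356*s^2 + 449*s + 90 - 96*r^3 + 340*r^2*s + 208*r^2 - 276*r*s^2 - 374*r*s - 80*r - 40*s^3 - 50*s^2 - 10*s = -96*r^3 + r^2*(340*s + 332) + r*(-276*s^2 - 800*s - 340) - 40*s^3 + 306*s^2 + 475*s + 99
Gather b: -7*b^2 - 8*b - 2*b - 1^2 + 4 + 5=-7*b^2 - 10*b + 8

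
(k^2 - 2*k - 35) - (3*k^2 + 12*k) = -2*k^2 - 14*k - 35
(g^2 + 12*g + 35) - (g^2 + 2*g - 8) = 10*g + 43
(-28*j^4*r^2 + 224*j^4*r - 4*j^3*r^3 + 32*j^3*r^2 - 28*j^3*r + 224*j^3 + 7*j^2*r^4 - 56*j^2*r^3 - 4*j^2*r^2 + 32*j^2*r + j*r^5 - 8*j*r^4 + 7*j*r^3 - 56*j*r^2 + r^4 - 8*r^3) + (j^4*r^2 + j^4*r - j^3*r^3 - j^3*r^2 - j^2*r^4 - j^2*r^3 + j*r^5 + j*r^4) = -27*j^4*r^2 + 225*j^4*r - 5*j^3*r^3 + 31*j^3*r^2 - 28*j^3*r + 224*j^3 + 6*j^2*r^4 - 57*j^2*r^3 - 4*j^2*r^2 + 32*j^2*r + 2*j*r^5 - 7*j*r^4 + 7*j*r^3 - 56*j*r^2 + r^4 - 8*r^3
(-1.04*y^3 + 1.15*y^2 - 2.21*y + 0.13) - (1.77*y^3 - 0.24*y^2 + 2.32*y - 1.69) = -2.81*y^3 + 1.39*y^2 - 4.53*y + 1.82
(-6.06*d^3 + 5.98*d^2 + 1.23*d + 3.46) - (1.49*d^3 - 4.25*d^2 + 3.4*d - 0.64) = -7.55*d^3 + 10.23*d^2 - 2.17*d + 4.1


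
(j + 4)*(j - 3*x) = j^2 - 3*j*x + 4*j - 12*x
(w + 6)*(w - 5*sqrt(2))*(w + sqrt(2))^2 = w^4 - 3*sqrt(2)*w^3 + 6*w^3 - 18*sqrt(2)*w^2 - 18*w^2 - 108*w - 10*sqrt(2)*w - 60*sqrt(2)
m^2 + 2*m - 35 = (m - 5)*(m + 7)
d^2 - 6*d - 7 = (d - 7)*(d + 1)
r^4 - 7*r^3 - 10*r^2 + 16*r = r*(r - 8)*(r - 1)*(r + 2)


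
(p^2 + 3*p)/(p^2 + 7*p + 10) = p*(p + 3)/(p^2 + 7*p + 10)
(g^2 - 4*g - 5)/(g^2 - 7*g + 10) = (g + 1)/(g - 2)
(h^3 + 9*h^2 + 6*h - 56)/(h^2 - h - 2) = (h^2 + 11*h + 28)/(h + 1)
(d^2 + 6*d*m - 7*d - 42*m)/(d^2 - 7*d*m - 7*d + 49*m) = (d + 6*m)/(d - 7*m)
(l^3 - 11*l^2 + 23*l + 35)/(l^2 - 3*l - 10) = (l^2 - 6*l - 7)/(l + 2)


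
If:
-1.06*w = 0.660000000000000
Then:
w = -0.62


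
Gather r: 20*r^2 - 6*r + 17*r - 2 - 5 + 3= 20*r^2 + 11*r - 4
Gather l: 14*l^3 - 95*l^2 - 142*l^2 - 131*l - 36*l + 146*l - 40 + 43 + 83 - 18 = 14*l^3 - 237*l^2 - 21*l + 68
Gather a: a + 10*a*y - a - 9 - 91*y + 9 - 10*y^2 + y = 10*a*y - 10*y^2 - 90*y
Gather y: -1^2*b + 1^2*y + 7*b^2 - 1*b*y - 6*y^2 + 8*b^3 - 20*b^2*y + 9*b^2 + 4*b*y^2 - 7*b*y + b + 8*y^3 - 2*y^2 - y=8*b^3 + 16*b^2 + 8*y^3 + y^2*(4*b - 8) + y*(-20*b^2 - 8*b)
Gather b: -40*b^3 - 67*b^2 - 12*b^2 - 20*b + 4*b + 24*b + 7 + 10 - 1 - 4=-40*b^3 - 79*b^2 + 8*b + 12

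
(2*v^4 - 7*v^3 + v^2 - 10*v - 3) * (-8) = -16*v^4 + 56*v^3 - 8*v^2 + 80*v + 24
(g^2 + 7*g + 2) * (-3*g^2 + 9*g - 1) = -3*g^4 - 12*g^3 + 56*g^2 + 11*g - 2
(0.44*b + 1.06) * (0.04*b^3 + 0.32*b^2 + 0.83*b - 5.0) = 0.0176*b^4 + 0.1832*b^3 + 0.7044*b^2 - 1.3202*b - 5.3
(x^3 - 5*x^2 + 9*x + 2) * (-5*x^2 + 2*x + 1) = -5*x^5 + 27*x^4 - 54*x^3 + 3*x^2 + 13*x + 2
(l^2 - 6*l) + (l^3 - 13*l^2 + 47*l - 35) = l^3 - 12*l^2 + 41*l - 35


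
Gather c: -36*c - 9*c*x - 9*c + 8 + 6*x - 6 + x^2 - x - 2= c*(-9*x - 45) + x^2 + 5*x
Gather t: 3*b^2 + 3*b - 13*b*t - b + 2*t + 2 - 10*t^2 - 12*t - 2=3*b^2 + 2*b - 10*t^2 + t*(-13*b - 10)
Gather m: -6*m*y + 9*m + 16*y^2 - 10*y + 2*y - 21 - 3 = m*(9 - 6*y) + 16*y^2 - 8*y - 24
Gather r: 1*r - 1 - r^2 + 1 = -r^2 + r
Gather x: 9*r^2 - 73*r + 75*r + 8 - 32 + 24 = 9*r^2 + 2*r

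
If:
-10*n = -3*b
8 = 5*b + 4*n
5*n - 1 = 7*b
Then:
No Solution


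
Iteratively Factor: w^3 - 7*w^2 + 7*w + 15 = (w - 3)*(w^2 - 4*w - 5) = (w - 5)*(w - 3)*(w + 1)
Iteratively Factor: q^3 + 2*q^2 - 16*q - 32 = (q - 4)*(q^2 + 6*q + 8) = (q - 4)*(q + 2)*(q + 4)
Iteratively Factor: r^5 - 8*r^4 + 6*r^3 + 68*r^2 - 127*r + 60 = (r - 5)*(r^4 - 3*r^3 - 9*r^2 + 23*r - 12) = (r - 5)*(r - 1)*(r^3 - 2*r^2 - 11*r + 12) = (r - 5)*(r - 1)^2*(r^2 - r - 12) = (r - 5)*(r - 1)^2*(r + 3)*(r - 4)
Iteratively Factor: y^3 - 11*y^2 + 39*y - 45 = (y - 5)*(y^2 - 6*y + 9) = (y - 5)*(y - 3)*(y - 3)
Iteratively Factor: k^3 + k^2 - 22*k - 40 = (k + 4)*(k^2 - 3*k - 10) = (k - 5)*(k + 4)*(k + 2)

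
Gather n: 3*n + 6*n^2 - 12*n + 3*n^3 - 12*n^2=3*n^3 - 6*n^2 - 9*n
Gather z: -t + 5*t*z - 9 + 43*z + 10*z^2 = -t + 10*z^2 + z*(5*t + 43) - 9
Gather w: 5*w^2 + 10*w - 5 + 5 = 5*w^2 + 10*w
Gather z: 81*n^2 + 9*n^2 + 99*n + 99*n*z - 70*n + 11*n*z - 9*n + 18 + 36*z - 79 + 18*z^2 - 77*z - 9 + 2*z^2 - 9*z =90*n^2 + 20*n + 20*z^2 + z*(110*n - 50) - 70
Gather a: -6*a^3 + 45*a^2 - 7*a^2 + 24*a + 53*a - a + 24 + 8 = -6*a^3 + 38*a^2 + 76*a + 32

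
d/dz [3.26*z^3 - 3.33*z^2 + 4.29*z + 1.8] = 9.78*z^2 - 6.66*z + 4.29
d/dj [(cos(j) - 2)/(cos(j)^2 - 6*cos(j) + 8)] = sin(j)/(cos(j) - 4)^2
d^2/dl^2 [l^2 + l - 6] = 2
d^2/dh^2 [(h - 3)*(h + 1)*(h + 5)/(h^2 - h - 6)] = -6/(h^3 + 6*h^2 + 12*h + 8)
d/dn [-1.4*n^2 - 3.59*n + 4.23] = -2.8*n - 3.59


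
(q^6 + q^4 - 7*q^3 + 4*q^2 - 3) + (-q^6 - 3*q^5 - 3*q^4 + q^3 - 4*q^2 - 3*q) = -3*q^5 - 2*q^4 - 6*q^3 - 3*q - 3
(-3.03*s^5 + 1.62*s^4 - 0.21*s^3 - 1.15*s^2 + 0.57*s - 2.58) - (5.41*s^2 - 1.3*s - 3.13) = -3.03*s^5 + 1.62*s^4 - 0.21*s^3 - 6.56*s^2 + 1.87*s + 0.55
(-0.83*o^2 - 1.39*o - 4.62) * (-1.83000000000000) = 1.5189*o^2 + 2.5437*o + 8.4546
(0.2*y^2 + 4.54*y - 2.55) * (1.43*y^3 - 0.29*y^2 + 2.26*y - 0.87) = 0.286*y^5 + 6.4342*y^4 - 4.5111*y^3 + 10.8259*y^2 - 9.7128*y + 2.2185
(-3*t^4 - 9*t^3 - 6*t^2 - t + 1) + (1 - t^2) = -3*t^4 - 9*t^3 - 7*t^2 - t + 2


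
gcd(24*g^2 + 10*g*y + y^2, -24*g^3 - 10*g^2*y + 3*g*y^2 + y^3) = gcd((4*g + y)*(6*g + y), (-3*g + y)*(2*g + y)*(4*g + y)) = 4*g + y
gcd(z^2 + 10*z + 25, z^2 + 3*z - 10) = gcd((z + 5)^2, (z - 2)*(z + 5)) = z + 5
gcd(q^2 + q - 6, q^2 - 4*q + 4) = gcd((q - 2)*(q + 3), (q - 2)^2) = q - 2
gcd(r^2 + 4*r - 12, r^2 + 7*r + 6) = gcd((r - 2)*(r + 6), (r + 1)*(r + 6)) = r + 6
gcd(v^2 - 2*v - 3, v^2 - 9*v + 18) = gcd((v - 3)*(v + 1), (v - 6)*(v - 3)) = v - 3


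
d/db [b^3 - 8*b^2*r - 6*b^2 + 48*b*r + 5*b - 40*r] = 3*b^2 - 16*b*r - 12*b + 48*r + 5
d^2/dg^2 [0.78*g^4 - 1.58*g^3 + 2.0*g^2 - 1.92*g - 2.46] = 9.36*g^2 - 9.48*g + 4.0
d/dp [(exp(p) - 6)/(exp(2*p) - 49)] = (-2*(exp(p) - 6)*exp(p) + exp(2*p) - 49)*exp(p)/(exp(2*p) - 49)^2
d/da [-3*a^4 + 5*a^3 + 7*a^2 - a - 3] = -12*a^3 + 15*a^2 + 14*a - 1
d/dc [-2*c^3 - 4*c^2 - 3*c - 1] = -6*c^2 - 8*c - 3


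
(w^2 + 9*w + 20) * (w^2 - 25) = w^4 + 9*w^3 - 5*w^2 - 225*w - 500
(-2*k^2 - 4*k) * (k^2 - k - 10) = -2*k^4 - 2*k^3 + 24*k^2 + 40*k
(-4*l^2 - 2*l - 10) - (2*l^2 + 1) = -6*l^2 - 2*l - 11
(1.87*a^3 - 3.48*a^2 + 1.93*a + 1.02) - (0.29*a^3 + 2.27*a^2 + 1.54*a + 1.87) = 1.58*a^3 - 5.75*a^2 + 0.39*a - 0.85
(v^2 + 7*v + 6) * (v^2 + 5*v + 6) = v^4 + 12*v^3 + 47*v^2 + 72*v + 36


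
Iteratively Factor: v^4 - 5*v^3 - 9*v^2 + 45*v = (v - 5)*(v^3 - 9*v) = (v - 5)*(v + 3)*(v^2 - 3*v) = (v - 5)*(v - 3)*(v + 3)*(v)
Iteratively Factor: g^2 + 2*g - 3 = (g - 1)*(g + 3)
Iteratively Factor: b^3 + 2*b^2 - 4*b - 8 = (b + 2)*(b^2 - 4) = (b - 2)*(b + 2)*(b + 2)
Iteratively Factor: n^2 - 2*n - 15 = (n + 3)*(n - 5)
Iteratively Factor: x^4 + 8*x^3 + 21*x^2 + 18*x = (x + 2)*(x^3 + 6*x^2 + 9*x) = x*(x + 2)*(x^2 + 6*x + 9) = x*(x + 2)*(x + 3)*(x + 3)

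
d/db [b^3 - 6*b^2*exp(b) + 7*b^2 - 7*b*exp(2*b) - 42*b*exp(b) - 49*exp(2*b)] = -6*b^2*exp(b) + 3*b^2 - 14*b*exp(2*b) - 54*b*exp(b) + 14*b - 105*exp(2*b) - 42*exp(b)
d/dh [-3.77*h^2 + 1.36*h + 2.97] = 1.36 - 7.54*h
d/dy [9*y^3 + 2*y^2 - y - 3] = 27*y^2 + 4*y - 1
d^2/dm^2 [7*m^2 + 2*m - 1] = 14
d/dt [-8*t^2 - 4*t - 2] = -16*t - 4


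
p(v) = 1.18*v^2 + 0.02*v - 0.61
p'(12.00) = 28.34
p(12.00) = 169.55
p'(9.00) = 21.26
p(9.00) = 95.15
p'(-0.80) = -1.87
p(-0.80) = 0.13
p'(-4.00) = -9.42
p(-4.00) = 18.19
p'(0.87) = 2.07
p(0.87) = 0.30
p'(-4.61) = -10.86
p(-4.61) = 24.38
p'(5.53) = 13.07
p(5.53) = 35.59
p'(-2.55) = -6.00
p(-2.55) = 7.01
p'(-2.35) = -5.53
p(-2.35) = 5.86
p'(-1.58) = -3.71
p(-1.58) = 2.30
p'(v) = 2.36*v + 0.02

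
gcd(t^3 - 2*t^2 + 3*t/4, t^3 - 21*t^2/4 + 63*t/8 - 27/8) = t - 3/2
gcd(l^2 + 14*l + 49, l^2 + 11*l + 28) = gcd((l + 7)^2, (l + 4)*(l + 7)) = l + 7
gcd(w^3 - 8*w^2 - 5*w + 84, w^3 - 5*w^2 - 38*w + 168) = w^2 - 11*w + 28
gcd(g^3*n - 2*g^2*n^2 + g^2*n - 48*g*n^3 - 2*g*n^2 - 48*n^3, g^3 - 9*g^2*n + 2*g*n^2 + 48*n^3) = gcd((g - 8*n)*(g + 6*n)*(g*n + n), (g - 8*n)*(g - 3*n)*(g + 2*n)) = g - 8*n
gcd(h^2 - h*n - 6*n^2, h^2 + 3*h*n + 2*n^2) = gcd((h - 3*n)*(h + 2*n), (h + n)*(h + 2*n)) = h + 2*n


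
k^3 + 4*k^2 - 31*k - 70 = (k - 5)*(k + 2)*(k + 7)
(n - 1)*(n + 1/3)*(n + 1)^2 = n^4 + 4*n^3/3 - 2*n^2/3 - 4*n/3 - 1/3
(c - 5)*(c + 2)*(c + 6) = c^3 + 3*c^2 - 28*c - 60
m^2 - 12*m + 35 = (m - 7)*(m - 5)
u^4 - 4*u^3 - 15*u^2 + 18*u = u*(u - 6)*(u - 1)*(u + 3)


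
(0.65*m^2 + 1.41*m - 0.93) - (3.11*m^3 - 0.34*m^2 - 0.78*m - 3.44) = -3.11*m^3 + 0.99*m^2 + 2.19*m + 2.51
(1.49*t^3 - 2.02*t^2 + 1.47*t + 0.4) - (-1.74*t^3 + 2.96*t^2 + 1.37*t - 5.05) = 3.23*t^3 - 4.98*t^2 + 0.0999999999999999*t + 5.45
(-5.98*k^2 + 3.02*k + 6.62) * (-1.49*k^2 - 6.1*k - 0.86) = 8.9102*k^4 + 31.9782*k^3 - 23.143*k^2 - 42.9792*k - 5.6932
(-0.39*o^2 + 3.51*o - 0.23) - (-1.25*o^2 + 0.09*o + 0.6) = 0.86*o^2 + 3.42*o - 0.83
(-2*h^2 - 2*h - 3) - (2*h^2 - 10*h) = -4*h^2 + 8*h - 3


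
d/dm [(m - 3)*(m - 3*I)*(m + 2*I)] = 3*m^2 - 2*m*(3 + I) + 6 + 3*I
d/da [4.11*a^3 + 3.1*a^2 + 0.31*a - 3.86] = 12.33*a^2 + 6.2*a + 0.31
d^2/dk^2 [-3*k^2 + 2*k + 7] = -6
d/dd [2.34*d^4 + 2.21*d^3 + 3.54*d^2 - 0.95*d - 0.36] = 9.36*d^3 + 6.63*d^2 + 7.08*d - 0.95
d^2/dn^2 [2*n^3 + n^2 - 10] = 12*n + 2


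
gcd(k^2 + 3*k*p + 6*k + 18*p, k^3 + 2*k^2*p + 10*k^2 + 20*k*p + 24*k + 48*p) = k + 6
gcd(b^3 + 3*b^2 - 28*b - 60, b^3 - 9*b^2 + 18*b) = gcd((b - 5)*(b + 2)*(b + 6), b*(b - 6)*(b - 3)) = 1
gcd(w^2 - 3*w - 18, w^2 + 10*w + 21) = w + 3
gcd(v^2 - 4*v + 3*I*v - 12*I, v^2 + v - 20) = v - 4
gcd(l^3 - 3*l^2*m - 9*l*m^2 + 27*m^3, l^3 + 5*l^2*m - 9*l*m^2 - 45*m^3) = l^2 - 9*m^2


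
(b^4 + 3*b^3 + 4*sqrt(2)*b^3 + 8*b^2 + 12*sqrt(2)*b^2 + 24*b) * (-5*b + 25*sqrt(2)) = -5*b^5 - 15*b^4 + 5*sqrt(2)*b^4 + 15*sqrt(2)*b^3 + 160*b^3 + 200*sqrt(2)*b^2 + 480*b^2 + 600*sqrt(2)*b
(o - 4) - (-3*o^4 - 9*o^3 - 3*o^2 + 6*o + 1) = 3*o^4 + 9*o^3 + 3*o^2 - 5*o - 5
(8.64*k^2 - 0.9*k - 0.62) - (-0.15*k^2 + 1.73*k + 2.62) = 8.79*k^2 - 2.63*k - 3.24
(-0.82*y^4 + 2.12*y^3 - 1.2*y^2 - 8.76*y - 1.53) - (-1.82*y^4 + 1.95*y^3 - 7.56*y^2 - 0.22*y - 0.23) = 1.0*y^4 + 0.17*y^3 + 6.36*y^2 - 8.54*y - 1.3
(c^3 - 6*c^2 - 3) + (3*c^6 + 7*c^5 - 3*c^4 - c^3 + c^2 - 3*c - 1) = 3*c^6 + 7*c^5 - 3*c^4 - 5*c^2 - 3*c - 4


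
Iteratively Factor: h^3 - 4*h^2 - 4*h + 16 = (h - 4)*(h^2 - 4) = (h - 4)*(h - 2)*(h + 2)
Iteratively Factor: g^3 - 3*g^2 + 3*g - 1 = (g - 1)*(g^2 - 2*g + 1) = (g - 1)^2*(g - 1)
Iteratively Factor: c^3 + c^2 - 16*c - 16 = (c + 4)*(c^2 - 3*c - 4) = (c + 1)*(c + 4)*(c - 4)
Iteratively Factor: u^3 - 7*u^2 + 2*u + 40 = (u + 2)*(u^2 - 9*u + 20) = (u - 5)*(u + 2)*(u - 4)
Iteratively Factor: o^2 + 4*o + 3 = (o + 1)*(o + 3)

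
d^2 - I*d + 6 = (d - 3*I)*(d + 2*I)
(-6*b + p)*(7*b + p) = -42*b^2 + b*p + p^2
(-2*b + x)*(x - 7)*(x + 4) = -2*b*x^2 + 6*b*x + 56*b + x^3 - 3*x^2 - 28*x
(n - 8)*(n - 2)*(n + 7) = n^3 - 3*n^2 - 54*n + 112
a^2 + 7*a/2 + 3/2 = (a + 1/2)*(a + 3)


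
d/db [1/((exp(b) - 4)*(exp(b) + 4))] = -2*exp(2*b)/(exp(4*b) - 32*exp(2*b) + 256)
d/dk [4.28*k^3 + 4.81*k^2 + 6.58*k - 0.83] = 12.84*k^2 + 9.62*k + 6.58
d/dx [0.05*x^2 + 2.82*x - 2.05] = 0.1*x + 2.82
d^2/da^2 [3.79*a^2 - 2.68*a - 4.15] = 7.58000000000000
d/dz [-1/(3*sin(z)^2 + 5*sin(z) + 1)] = (6*sin(z) + 5)*cos(z)/(3*sin(z)^2 + 5*sin(z) + 1)^2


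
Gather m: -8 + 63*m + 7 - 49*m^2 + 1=-49*m^2 + 63*m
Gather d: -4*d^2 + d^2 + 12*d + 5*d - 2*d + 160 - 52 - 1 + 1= -3*d^2 + 15*d + 108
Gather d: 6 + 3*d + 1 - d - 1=2*d + 6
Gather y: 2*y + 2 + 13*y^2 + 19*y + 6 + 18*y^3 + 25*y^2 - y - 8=18*y^3 + 38*y^2 + 20*y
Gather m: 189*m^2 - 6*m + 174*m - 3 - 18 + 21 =189*m^2 + 168*m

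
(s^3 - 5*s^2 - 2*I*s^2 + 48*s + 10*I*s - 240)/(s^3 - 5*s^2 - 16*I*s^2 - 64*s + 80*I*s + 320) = (s + 6*I)/(s - 8*I)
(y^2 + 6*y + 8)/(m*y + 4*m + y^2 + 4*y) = (y + 2)/(m + y)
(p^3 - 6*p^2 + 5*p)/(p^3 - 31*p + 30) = p/(p + 6)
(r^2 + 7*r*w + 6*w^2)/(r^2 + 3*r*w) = (r^2 + 7*r*w + 6*w^2)/(r*(r + 3*w))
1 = 1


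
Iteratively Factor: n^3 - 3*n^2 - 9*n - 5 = (n + 1)*(n^2 - 4*n - 5) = (n + 1)^2*(n - 5)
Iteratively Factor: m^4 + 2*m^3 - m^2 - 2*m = (m - 1)*(m^3 + 3*m^2 + 2*m) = (m - 1)*(m + 2)*(m^2 + m) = m*(m - 1)*(m + 2)*(m + 1)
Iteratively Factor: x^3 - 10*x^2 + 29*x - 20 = (x - 5)*(x^2 - 5*x + 4) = (x - 5)*(x - 1)*(x - 4)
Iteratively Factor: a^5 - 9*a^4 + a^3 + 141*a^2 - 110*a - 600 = (a - 5)*(a^4 - 4*a^3 - 19*a^2 + 46*a + 120) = (a - 5)*(a + 3)*(a^3 - 7*a^2 + 2*a + 40) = (a - 5)*(a - 4)*(a + 3)*(a^2 - 3*a - 10) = (a - 5)*(a - 4)*(a + 2)*(a + 3)*(a - 5)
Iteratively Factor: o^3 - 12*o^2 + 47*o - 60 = (o - 4)*(o^2 - 8*o + 15) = (o - 5)*(o - 4)*(o - 3)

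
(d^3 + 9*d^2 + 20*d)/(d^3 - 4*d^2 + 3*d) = (d^2 + 9*d + 20)/(d^2 - 4*d + 3)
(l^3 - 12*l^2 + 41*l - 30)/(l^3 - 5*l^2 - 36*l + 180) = (l - 1)/(l + 6)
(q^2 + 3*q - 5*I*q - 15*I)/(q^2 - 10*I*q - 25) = (q + 3)/(q - 5*I)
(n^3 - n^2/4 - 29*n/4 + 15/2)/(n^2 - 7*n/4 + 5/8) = 2*(n^2 + n - 6)/(2*n - 1)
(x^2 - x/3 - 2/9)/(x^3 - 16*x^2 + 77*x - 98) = (x^2 - x/3 - 2/9)/(x^3 - 16*x^2 + 77*x - 98)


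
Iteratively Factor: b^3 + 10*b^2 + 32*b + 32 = (b + 4)*(b^2 + 6*b + 8) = (b + 2)*(b + 4)*(b + 4)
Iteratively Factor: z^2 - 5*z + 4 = (z - 4)*(z - 1)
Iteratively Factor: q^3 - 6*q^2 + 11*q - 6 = (q - 1)*(q^2 - 5*q + 6) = (q - 3)*(q - 1)*(q - 2)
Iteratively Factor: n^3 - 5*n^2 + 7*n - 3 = (n - 3)*(n^2 - 2*n + 1) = (n - 3)*(n - 1)*(n - 1)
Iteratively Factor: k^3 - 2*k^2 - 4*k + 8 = (k + 2)*(k^2 - 4*k + 4) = (k - 2)*(k + 2)*(k - 2)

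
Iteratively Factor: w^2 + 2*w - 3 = (w - 1)*(w + 3)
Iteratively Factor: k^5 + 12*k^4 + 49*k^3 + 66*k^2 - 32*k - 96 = (k + 4)*(k^4 + 8*k^3 + 17*k^2 - 2*k - 24) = (k + 2)*(k + 4)*(k^3 + 6*k^2 + 5*k - 12) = (k + 2)*(k + 4)^2*(k^2 + 2*k - 3) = (k - 1)*(k + 2)*(k + 4)^2*(k + 3)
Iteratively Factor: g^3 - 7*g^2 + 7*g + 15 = (g - 3)*(g^2 - 4*g - 5) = (g - 3)*(g + 1)*(g - 5)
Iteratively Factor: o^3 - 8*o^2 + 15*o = (o)*(o^2 - 8*o + 15) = o*(o - 5)*(o - 3)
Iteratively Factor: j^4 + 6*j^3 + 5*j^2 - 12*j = (j)*(j^3 + 6*j^2 + 5*j - 12) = j*(j + 3)*(j^2 + 3*j - 4) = j*(j + 3)*(j + 4)*(j - 1)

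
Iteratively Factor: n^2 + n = (n + 1)*(n)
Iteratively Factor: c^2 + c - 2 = (c - 1)*(c + 2)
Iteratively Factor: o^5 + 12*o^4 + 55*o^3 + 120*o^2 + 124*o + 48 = (o + 2)*(o^4 + 10*o^3 + 35*o^2 + 50*o + 24) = (o + 2)*(o + 4)*(o^3 + 6*o^2 + 11*o + 6) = (o + 1)*(o + 2)*(o + 4)*(o^2 + 5*o + 6) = (o + 1)*(o + 2)^2*(o + 4)*(o + 3)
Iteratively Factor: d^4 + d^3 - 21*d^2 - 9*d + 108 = (d + 4)*(d^3 - 3*d^2 - 9*d + 27) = (d + 3)*(d + 4)*(d^2 - 6*d + 9) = (d - 3)*(d + 3)*(d + 4)*(d - 3)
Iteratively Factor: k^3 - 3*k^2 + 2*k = (k - 1)*(k^2 - 2*k) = k*(k - 1)*(k - 2)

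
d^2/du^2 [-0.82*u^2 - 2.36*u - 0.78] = -1.64000000000000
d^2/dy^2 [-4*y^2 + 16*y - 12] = -8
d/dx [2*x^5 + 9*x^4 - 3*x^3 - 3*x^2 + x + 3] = 10*x^4 + 36*x^3 - 9*x^2 - 6*x + 1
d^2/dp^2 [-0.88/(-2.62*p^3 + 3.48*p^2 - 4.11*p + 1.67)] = ((6.1248 - 13.8336*p)*(2.62*p^3 - 3.48*p^2 + 4.11*p - 1.67) + 0.88*(7.86*p^2 - 6.96*p + 4.11)*(15.72*p^2 - 13.92*p + 8.22))/(2.62*p^3 - 3.48*p^2 + 4.11*p - 1.67)^3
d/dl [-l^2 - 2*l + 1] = -2*l - 2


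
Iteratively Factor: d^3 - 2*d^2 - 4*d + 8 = (d - 2)*(d^2 - 4) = (d - 2)*(d + 2)*(d - 2)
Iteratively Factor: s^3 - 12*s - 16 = (s + 2)*(s^2 - 2*s - 8) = (s + 2)^2*(s - 4)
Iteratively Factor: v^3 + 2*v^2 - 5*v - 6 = (v + 1)*(v^2 + v - 6) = (v + 1)*(v + 3)*(v - 2)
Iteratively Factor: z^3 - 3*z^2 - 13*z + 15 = (z - 5)*(z^2 + 2*z - 3) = (z - 5)*(z - 1)*(z + 3)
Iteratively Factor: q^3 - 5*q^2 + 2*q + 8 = (q + 1)*(q^2 - 6*q + 8) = (q - 4)*(q + 1)*(q - 2)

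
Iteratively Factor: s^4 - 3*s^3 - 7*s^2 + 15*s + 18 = (s + 1)*(s^3 - 4*s^2 - 3*s + 18) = (s - 3)*(s + 1)*(s^2 - s - 6) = (s - 3)^2*(s + 1)*(s + 2)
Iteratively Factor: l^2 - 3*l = (l - 3)*(l)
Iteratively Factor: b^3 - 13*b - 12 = (b - 4)*(b^2 + 4*b + 3) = (b - 4)*(b + 3)*(b + 1)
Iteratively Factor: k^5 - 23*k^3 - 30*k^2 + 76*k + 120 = (k + 2)*(k^4 - 2*k^3 - 19*k^2 + 8*k + 60) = (k - 5)*(k + 2)*(k^3 + 3*k^2 - 4*k - 12) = (k - 5)*(k + 2)*(k + 3)*(k^2 - 4) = (k - 5)*(k - 2)*(k + 2)*(k + 3)*(k + 2)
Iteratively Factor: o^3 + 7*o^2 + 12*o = (o + 4)*(o^2 + 3*o) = (o + 3)*(o + 4)*(o)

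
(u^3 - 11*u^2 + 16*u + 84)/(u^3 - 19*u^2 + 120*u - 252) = (u + 2)/(u - 6)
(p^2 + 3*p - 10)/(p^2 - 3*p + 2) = (p + 5)/(p - 1)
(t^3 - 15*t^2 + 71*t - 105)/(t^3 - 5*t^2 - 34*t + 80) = (t^3 - 15*t^2 + 71*t - 105)/(t^3 - 5*t^2 - 34*t + 80)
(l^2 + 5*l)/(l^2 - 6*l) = (l + 5)/(l - 6)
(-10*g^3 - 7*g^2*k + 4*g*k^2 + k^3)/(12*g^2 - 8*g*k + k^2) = (-5*g^2 - 6*g*k - k^2)/(6*g - k)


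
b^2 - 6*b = b*(b - 6)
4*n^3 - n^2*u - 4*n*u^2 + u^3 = (-4*n + u)*(-n + u)*(n + u)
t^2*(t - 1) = t^3 - t^2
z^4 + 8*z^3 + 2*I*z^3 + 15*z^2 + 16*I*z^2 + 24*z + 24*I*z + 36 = (z + 2)*(z + 6)*(z - I)*(z + 3*I)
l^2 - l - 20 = (l - 5)*(l + 4)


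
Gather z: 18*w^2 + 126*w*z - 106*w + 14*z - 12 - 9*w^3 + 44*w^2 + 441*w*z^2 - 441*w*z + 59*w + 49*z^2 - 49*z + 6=-9*w^3 + 62*w^2 - 47*w + z^2*(441*w + 49) + z*(-315*w - 35) - 6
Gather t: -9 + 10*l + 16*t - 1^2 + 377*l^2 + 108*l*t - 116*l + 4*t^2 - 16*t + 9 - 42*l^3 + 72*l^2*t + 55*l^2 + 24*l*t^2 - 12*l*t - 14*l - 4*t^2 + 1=-42*l^3 + 432*l^2 + 24*l*t^2 - 120*l + t*(72*l^2 + 96*l)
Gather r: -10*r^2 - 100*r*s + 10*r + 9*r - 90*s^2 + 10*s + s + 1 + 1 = -10*r^2 + r*(19 - 100*s) - 90*s^2 + 11*s + 2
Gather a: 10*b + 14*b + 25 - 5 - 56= 24*b - 36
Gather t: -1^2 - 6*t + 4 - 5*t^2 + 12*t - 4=-5*t^2 + 6*t - 1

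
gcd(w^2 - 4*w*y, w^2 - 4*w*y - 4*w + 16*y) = -w + 4*y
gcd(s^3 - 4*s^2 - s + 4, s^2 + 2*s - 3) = s - 1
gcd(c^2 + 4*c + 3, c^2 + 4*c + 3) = c^2 + 4*c + 3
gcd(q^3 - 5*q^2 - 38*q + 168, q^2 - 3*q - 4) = q - 4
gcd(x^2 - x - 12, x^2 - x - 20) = 1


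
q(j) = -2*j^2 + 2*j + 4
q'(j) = 2 - 4*j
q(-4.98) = -55.56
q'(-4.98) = 21.92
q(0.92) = 4.15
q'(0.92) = -1.68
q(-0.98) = 0.12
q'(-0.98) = 5.92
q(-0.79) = 1.17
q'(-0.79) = 5.16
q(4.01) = -20.14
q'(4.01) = -14.04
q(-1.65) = -4.74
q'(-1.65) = 8.60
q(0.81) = 4.31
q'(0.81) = -1.24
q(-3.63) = -29.61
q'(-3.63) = 16.52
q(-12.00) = -308.00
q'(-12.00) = 50.00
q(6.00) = -56.00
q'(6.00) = -22.00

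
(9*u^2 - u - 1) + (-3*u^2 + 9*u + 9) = 6*u^2 + 8*u + 8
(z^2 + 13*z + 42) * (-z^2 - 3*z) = -z^4 - 16*z^3 - 81*z^2 - 126*z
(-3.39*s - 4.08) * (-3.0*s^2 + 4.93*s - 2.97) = 10.17*s^3 - 4.4727*s^2 - 10.0461*s + 12.1176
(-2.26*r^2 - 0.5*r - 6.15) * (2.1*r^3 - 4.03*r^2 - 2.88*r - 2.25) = -4.746*r^5 + 8.0578*r^4 - 4.3912*r^3 + 31.3095*r^2 + 18.837*r + 13.8375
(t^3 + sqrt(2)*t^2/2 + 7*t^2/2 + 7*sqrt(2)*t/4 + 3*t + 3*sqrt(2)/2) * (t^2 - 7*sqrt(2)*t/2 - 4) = t^5 - 3*sqrt(2)*t^4 + 7*t^4/2 - 21*sqrt(2)*t^3/2 - 9*t^3/2 - 105*t^2/4 - 11*sqrt(2)*t^2 - 45*t/2 - 7*sqrt(2)*t - 6*sqrt(2)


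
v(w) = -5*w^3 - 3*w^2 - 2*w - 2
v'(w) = -15*w^2 - 6*w - 2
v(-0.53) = -1.04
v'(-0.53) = -3.03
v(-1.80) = 21.04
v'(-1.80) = -39.80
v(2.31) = -84.26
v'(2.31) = -95.90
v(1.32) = -21.37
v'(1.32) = -36.06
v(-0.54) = -1.01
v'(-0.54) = -3.13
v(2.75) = -134.17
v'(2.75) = -131.94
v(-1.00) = 2.00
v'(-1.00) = -11.00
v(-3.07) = 120.54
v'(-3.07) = -124.95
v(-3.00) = 112.00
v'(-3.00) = -119.00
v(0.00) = -2.00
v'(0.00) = -2.00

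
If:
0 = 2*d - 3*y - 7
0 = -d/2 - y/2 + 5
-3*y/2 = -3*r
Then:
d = 37/5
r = 13/10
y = 13/5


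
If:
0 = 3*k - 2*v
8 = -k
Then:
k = -8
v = -12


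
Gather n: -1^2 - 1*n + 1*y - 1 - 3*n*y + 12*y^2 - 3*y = n*(-3*y - 1) + 12*y^2 - 2*y - 2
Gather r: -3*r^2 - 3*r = -3*r^2 - 3*r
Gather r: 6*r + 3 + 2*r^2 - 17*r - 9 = 2*r^2 - 11*r - 6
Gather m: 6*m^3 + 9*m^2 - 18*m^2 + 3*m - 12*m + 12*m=6*m^3 - 9*m^2 + 3*m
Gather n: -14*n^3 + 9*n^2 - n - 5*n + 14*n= -14*n^3 + 9*n^2 + 8*n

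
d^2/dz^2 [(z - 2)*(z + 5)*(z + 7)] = 6*z + 20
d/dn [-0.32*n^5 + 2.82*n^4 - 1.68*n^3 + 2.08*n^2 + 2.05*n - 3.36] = -1.6*n^4 + 11.28*n^3 - 5.04*n^2 + 4.16*n + 2.05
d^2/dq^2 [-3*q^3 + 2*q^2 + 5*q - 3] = 4 - 18*q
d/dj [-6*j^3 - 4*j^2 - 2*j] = -18*j^2 - 8*j - 2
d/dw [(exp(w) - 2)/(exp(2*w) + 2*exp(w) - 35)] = (-2*(exp(w) - 2)*(exp(w) + 1) + exp(2*w) + 2*exp(w) - 35)*exp(w)/(exp(2*w) + 2*exp(w) - 35)^2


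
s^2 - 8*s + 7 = (s - 7)*(s - 1)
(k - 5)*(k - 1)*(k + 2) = k^3 - 4*k^2 - 7*k + 10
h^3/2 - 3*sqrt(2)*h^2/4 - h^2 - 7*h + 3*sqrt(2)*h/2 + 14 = (h/2 + sqrt(2))*(h - 2)*(h - 7*sqrt(2)/2)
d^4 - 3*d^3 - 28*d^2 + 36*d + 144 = (d - 6)*(d - 3)*(d + 2)*(d + 4)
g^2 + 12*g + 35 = (g + 5)*(g + 7)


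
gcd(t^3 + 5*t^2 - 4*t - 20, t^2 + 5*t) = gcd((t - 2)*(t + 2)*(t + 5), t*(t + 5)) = t + 5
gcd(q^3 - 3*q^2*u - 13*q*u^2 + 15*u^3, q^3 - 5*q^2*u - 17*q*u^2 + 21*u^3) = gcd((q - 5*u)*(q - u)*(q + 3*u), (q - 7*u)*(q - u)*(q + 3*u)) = q^2 + 2*q*u - 3*u^2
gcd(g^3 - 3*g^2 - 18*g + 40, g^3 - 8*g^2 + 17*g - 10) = g^2 - 7*g + 10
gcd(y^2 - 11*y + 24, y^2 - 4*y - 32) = y - 8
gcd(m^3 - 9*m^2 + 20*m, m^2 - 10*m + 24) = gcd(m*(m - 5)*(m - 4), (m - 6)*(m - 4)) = m - 4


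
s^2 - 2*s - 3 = (s - 3)*(s + 1)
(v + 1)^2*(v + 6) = v^3 + 8*v^2 + 13*v + 6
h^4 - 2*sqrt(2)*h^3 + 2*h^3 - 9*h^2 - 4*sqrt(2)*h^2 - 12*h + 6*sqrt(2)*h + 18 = (h - 1)*(h + 3)*(h - 3*sqrt(2))*(h + sqrt(2))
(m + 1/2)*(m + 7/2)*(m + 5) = m^3 + 9*m^2 + 87*m/4 + 35/4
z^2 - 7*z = z*(z - 7)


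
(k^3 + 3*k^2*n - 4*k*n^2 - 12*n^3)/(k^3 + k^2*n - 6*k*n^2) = (k + 2*n)/k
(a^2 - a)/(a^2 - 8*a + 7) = a/(a - 7)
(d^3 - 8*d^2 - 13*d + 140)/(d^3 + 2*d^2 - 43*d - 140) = (d - 5)/(d + 5)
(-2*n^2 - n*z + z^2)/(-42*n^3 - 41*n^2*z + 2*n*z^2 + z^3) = (-2*n + z)/(-42*n^2 + n*z + z^2)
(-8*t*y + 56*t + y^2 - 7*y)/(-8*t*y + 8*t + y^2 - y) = (y - 7)/(y - 1)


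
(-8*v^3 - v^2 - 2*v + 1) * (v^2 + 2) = -8*v^5 - v^4 - 18*v^3 - v^2 - 4*v + 2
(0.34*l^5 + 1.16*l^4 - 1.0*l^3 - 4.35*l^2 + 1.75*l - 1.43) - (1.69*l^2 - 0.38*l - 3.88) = 0.34*l^5 + 1.16*l^4 - 1.0*l^3 - 6.04*l^2 + 2.13*l + 2.45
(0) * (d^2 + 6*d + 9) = 0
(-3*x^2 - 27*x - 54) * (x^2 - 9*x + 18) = -3*x^4 + 135*x^2 - 972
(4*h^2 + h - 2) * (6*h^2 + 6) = 24*h^4 + 6*h^3 + 12*h^2 + 6*h - 12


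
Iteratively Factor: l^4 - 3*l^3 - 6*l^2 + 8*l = (l + 2)*(l^3 - 5*l^2 + 4*l) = (l - 1)*(l + 2)*(l^2 - 4*l) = l*(l - 1)*(l + 2)*(l - 4)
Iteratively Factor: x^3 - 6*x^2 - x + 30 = (x - 5)*(x^2 - x - 6) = (x - 5)*(x + 2)*(x - 3)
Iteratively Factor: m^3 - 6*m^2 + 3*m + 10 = (m + 1)*(m^2 - 7*m + 10) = (m - 2)*(m + 1)*(m - 5)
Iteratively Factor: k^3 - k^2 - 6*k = (k - 3)*(k^2 + 2*k) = k*(k - 3)*(k + 2)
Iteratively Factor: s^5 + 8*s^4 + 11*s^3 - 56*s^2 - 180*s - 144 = (s + 3)*(s^4 + 5*s^3 - 4*s^2 - 44*s - 48) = (s + 2)*(s + 3)*(s^3 + 3*s^2 - 10*s - 24) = (s - 3)*(s + 2)*(s + 3)*(s^2 + 6*s + 8) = (s - 3)*(s + 2)*(s + 3)*(s + 4)*(s + 2)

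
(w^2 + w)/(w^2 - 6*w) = (w + 1)/(w - 6)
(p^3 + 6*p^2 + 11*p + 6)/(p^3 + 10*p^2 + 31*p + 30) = (p + 1)/(p + 5)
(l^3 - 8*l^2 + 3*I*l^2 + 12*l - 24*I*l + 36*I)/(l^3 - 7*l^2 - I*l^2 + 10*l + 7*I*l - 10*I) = (l^2 + 3*l*(-2 + I) - 18*I)/(l^2 - l*(5 + I) + 5*I)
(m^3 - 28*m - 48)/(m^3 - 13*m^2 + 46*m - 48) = (m^3 - 28*m - 48)/(m^3 - 13*m^2 + 46*m - 48)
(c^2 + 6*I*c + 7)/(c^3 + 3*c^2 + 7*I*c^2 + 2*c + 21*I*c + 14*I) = (c - I)/(c^2 + 3*c + 2)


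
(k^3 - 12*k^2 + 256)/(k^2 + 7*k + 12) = (k^2 - 16*k + 64)/(k + 3)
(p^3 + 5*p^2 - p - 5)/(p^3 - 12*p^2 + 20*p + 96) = (p^3 + 5*p^2 - p - 5)/(p^3 - 12*p^2 + 20*p + 96)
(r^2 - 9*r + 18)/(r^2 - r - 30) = (r - 3)/(r + 5)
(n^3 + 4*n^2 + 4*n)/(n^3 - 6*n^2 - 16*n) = (n + 2)/(n - 8)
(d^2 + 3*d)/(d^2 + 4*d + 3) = d/(d + 1)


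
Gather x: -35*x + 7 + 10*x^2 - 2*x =10*x^2 - 37*x + 7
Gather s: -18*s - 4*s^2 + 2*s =-4*s^2 - 16*s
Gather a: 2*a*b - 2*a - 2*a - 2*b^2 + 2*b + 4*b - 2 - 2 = a*(2*b - 4) - 2*b^2 + 6*b - 4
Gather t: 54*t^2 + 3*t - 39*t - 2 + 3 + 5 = 54*t^2 - 36*t + 6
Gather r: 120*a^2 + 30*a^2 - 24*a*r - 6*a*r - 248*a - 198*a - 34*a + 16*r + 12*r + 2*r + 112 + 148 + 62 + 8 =150*a^2 - 480*a + r*(30 - 30*a) + 330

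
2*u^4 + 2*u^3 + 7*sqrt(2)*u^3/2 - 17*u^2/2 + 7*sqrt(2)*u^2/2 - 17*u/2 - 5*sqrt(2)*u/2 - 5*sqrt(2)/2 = (u - sqrt(2))*(u + 5*sqrt(2)/2)*(sqrt(2)*u + 1/2)*(sqrt(2)*u + sqrt(2))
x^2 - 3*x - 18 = (x - 6)*(x + 3)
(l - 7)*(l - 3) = l^2 - 10*l + 21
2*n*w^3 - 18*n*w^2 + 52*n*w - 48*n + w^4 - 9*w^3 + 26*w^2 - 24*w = (2*n + w)*(w - 4)*(w - 3)*(w - 2)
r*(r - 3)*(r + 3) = r^3 - 9*r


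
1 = 1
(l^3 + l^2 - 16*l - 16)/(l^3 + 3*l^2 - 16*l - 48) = (l + 1)/(l + 3)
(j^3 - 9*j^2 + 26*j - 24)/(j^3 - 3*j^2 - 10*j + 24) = (j - 3)/(j + 3)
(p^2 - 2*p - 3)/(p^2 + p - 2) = (p^2 - 2*p - 3)/(p^2 + p - 2)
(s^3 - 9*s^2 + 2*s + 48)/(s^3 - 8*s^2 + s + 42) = (s - 8)/(s - 7)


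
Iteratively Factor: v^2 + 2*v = (v + 2)*(v)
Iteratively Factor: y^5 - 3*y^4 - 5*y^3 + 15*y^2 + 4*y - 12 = (y - 2)*(y^4 - y^3 - 7*y^2 + y + 6) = (y - 3)*(y - 2)*(y^3 + 2*y^2 - y - 2) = (y - 3)*(y - 2)*(y + 1)*(y^2 + y - 2) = (y - 3)*(y - 2)*(y - 1)*(y + 1)*(y + 2)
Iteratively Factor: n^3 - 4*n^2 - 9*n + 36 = (n - 3)*(n^2 - n - 12) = (n - 3)*(n + 3)*(n - 4)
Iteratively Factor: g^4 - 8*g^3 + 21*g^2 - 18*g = (g - 2)*(g^3 - 6*g^2 + 9*g) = (g - 3)*(g - 2)*(g^2 - 3*g) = g*(g - 3)*(g - 2)*(g - 3)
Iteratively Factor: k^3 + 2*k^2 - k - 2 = (k + 1)*(k^2 + k - 2) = (k - 1)*(k + 1)*(k + 2)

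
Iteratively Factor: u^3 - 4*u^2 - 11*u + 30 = (u - 5)*(u^2 + u - 6) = (u - 5)*(u + 3)*(u - 2)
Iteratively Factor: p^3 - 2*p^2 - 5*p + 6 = (p - 1)*(p^2 - p - 6) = (p - 3)*(p - 1)*(p + 2)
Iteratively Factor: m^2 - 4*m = (m)*(m - 4)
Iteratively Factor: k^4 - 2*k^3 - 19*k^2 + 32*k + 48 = (k - 3)*(k^3 + k^2 - 16*k - 16) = (k - 4)*(k - 3)*(k^2 + 5*k + 4) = (k - 4)*(k - 3)*(k + 1)*(k + 4)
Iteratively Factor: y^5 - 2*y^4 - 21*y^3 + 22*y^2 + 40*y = (y + 4)*(y^4 - 6*y^3 + 3*y^2 + 10*y) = (y + 1)*(y + 4)*(y^3 - 7*y^2 + 10*y) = (y - 2)*(y + 1)*(y + 4)*(y^2 - 5*y) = (y - 5)*(y - 2)*(y + 1)*(y + 4)*(y)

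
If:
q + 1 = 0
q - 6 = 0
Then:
No Solution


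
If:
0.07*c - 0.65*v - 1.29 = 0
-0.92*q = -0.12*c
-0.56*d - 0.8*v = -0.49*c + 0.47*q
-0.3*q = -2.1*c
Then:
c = 0.00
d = 2.84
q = 0.00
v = -1.98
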